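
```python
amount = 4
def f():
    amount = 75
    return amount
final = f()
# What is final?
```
75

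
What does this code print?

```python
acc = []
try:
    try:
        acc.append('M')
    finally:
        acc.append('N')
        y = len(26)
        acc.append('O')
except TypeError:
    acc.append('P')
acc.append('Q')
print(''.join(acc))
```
MNPQ

Exception in inner finally caught by outer except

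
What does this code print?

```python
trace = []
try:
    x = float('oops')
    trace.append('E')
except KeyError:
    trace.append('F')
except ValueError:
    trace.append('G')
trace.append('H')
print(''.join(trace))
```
GH

ValueError is caught by its specific handler, not KeyError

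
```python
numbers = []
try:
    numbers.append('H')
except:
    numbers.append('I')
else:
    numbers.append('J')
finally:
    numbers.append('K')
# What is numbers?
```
['H', 'J', 'K']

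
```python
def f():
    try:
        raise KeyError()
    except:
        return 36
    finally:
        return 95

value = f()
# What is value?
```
95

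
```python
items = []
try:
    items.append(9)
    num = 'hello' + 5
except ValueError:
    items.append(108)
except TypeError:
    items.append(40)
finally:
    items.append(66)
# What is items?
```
[9, 40, 66]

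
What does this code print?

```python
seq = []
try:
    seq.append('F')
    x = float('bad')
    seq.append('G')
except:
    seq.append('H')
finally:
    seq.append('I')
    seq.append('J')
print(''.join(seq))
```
FHIJ

Code before exception runs, then except, then all of finally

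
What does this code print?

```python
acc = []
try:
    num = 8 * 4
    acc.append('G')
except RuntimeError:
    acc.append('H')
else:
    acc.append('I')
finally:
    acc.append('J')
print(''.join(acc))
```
GIJ

else runs before finally when no exception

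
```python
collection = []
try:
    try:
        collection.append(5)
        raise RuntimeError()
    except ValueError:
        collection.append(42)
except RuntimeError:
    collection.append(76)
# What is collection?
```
[5, 76]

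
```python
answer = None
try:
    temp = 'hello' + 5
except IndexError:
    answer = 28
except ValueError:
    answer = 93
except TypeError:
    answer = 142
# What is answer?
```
142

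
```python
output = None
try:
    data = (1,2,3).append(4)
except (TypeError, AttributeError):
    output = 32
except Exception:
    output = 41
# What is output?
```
32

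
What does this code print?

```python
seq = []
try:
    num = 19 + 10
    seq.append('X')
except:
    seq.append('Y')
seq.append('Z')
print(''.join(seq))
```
XZ

No exception, try block completes normally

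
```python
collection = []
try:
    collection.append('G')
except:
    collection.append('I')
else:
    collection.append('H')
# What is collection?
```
['G', 'H']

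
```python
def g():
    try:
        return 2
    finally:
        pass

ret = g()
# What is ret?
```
2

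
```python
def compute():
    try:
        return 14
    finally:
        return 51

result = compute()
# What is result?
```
51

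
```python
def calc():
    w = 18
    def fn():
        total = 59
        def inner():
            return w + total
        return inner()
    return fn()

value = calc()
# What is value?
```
77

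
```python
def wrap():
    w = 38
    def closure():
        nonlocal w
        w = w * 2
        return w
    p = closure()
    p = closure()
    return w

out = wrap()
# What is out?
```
152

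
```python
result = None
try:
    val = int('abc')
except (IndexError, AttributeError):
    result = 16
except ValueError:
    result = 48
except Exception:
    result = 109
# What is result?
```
48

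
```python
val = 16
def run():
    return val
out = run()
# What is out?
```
16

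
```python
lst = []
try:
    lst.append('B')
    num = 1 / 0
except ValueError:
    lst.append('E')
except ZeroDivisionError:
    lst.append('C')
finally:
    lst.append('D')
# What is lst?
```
['B', 'C', 'D']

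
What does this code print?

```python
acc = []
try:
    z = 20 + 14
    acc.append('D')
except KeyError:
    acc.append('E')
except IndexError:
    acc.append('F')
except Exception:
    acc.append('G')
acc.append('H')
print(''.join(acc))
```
DH

No exception, try block completes normally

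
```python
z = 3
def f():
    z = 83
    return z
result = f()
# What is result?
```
83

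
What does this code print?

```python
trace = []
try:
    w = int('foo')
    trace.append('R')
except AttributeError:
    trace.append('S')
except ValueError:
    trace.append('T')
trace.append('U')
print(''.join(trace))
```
TU

ValueError is caught by its specific handler, not AttributeError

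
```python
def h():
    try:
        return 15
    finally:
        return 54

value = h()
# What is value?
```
54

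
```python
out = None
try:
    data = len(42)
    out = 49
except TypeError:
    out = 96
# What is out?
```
96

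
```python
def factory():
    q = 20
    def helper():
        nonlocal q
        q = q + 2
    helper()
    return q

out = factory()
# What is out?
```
22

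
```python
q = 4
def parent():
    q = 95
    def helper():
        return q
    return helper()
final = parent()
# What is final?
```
95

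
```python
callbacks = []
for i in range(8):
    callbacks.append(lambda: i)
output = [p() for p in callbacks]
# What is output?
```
[7, 7, 7, 7, 7, 7, 7, 7]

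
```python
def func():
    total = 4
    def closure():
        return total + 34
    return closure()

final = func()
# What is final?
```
38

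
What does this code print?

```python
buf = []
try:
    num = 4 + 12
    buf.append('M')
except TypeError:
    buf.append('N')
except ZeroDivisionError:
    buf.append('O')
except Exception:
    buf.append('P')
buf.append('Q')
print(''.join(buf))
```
MQ

No exception, try block completes normally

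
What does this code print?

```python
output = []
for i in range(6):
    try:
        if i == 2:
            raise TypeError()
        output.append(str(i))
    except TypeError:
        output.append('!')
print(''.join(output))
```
01!345

Exception on i=2 caught, loop continues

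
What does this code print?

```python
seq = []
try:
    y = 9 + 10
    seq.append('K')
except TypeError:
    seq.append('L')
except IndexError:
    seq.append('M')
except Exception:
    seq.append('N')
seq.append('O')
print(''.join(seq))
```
KO

No exception, try block completes normally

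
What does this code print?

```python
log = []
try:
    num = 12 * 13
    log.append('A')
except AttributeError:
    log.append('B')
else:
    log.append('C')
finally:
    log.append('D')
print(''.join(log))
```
ACD

else runs before finally when no exception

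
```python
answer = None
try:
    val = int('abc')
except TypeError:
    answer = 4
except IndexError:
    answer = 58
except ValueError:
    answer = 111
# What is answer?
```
111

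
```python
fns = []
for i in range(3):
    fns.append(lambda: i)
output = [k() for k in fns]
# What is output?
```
[2, 2, 2]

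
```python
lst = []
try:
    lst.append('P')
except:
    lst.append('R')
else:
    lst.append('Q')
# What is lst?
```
['P', 'Q']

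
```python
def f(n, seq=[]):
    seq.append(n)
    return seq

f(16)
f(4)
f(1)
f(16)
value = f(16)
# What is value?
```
[16, 4, 1, 16, 16]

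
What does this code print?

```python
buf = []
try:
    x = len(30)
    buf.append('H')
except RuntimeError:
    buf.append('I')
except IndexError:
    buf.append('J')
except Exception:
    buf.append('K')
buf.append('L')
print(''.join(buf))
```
KL

TypeError not specifically caught, falls to Exception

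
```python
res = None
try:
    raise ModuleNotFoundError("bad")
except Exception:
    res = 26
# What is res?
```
26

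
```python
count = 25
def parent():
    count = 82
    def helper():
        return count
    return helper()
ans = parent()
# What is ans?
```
82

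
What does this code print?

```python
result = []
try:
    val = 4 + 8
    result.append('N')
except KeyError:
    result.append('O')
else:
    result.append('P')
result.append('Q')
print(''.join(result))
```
NPQ

else block runs when no exception occurs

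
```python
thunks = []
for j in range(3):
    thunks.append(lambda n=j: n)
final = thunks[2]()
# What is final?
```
2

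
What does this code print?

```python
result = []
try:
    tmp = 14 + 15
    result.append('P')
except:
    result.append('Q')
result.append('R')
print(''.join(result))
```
PR

No exception, try block completes normally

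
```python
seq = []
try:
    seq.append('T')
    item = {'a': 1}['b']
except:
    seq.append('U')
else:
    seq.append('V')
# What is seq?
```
['T', 'U']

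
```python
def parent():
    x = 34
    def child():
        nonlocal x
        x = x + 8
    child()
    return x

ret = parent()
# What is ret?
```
42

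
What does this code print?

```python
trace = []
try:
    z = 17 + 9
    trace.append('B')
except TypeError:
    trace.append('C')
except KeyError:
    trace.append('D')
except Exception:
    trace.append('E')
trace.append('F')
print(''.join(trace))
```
BF

No exception, try block completes normally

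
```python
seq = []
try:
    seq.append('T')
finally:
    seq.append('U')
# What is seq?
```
['T', 'U']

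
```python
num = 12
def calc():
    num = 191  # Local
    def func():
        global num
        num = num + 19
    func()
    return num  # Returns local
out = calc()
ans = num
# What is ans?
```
31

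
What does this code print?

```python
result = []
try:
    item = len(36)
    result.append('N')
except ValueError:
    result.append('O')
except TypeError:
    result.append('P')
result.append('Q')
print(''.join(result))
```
PQ

TypeError is caught by its specific handler, not ValueError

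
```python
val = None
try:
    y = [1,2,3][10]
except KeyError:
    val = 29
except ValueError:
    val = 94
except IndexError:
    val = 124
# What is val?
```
124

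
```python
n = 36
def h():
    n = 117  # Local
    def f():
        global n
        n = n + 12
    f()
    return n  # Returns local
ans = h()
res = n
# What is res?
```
48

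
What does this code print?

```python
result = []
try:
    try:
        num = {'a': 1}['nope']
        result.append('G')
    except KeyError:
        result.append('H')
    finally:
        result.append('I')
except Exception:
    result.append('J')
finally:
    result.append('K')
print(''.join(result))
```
HIK

Both finally blocks run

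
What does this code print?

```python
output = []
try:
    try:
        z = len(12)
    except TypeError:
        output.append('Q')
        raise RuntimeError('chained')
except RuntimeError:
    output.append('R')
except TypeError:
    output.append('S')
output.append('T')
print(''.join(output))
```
QRT

RuntimeError raised and caught, original TypeError not re-raised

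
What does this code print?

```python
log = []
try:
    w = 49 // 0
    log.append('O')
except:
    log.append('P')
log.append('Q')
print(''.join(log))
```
PQ

Exception raised in try, caught by bare except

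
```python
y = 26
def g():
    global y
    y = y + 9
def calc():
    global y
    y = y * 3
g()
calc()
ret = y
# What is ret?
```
105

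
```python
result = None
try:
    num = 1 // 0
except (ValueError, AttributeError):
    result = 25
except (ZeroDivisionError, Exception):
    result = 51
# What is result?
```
51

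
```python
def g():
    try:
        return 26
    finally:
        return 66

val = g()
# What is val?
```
66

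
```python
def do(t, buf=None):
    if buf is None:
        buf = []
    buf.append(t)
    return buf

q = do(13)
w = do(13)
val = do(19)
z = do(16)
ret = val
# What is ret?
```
[19]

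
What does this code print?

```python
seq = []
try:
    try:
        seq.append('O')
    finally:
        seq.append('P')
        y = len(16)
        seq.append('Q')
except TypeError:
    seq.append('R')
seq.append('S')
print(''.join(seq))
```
OPRS

Exception in inner finally caught by outer except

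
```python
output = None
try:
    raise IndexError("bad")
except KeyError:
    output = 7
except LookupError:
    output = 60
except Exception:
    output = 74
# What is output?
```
60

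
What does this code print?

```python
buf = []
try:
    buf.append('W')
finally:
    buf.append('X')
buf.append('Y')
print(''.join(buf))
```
WXY

try/finally without except, no exception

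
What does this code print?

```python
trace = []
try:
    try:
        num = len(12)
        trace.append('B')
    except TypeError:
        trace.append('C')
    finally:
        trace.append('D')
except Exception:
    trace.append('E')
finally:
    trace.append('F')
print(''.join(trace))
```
CDF

Both finally blocks run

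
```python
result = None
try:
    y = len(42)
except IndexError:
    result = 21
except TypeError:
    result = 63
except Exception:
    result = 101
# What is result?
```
63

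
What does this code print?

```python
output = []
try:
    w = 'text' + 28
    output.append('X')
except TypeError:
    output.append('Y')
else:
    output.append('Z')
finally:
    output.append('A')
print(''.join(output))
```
YA

Exception: except runs, else skipped, finally runs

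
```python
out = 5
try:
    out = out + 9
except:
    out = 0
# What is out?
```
14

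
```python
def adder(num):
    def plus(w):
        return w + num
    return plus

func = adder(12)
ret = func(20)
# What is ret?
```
32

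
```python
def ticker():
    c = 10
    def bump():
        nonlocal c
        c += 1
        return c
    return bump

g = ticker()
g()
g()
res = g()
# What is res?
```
13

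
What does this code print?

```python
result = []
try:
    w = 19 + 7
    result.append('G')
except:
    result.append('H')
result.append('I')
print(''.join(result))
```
GI

No exception, try block completes normally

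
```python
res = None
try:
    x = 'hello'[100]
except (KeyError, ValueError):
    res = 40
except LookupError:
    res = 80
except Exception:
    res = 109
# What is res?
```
80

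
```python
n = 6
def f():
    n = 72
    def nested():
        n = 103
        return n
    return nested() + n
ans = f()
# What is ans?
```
175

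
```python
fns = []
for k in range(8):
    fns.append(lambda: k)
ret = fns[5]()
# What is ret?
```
7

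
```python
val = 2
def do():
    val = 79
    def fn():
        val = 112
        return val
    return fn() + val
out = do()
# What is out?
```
191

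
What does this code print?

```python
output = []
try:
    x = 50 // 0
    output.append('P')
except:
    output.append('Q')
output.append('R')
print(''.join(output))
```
QR

Exception raised in try, caught by bare except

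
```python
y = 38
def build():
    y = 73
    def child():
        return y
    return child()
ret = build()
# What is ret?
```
73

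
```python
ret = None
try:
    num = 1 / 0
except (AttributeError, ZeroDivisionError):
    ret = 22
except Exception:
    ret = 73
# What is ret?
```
22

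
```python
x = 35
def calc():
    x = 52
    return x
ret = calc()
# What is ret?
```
52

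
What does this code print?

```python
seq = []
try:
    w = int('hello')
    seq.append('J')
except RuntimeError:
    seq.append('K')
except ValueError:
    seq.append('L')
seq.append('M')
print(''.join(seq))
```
LM

ValueError is caught by its specific handler, not RuntimeError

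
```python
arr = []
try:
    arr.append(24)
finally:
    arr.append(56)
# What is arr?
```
[24, 56]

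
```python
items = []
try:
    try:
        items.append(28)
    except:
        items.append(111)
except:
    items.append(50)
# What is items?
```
[28]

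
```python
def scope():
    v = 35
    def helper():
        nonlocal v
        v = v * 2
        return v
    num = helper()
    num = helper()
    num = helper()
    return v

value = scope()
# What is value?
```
280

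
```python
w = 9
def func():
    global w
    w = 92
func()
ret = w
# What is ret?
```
92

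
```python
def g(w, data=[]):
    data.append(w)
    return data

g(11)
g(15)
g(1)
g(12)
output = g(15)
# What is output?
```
[11, 15, 1, 12, 15]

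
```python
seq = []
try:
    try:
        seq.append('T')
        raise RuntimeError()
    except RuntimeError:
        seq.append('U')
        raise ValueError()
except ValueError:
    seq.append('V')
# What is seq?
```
['T', 'U', 'V']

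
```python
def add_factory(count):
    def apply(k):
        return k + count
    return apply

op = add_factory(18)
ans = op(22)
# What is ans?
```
40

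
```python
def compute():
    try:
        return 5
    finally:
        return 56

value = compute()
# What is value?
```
56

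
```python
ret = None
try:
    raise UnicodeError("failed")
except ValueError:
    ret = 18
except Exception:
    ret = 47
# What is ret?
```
18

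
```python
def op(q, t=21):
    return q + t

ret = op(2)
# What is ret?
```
23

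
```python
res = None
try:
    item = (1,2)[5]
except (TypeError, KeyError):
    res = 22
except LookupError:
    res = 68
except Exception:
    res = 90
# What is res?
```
68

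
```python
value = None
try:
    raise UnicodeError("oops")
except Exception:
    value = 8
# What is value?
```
8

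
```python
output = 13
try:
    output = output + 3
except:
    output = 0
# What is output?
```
16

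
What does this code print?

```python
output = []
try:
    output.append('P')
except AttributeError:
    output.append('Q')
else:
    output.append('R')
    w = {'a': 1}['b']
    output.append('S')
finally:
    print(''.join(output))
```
PR

Try succeeds, else appends 'R', KeyError in else is uncaught, finally prints before exception propagates ('S' never appended)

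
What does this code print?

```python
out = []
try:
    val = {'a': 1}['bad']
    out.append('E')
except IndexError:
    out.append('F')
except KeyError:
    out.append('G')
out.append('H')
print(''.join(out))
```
GH

KeyError is caught by its specific handler, not IndexError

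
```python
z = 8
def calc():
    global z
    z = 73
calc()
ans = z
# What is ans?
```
73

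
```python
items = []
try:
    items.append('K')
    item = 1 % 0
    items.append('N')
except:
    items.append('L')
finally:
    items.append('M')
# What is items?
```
['K', 'L', 'M']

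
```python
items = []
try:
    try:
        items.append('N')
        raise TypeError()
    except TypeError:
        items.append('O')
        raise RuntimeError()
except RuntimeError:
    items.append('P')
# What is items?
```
['N', 'O', 'P']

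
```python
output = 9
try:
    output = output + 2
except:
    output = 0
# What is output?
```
11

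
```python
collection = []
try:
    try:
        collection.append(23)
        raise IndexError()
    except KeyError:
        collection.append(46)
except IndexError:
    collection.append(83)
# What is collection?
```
[23, 83]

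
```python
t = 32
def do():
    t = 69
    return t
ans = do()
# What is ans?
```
69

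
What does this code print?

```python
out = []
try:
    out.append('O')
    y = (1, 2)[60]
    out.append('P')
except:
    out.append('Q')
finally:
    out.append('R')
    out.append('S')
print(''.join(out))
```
OQRS

Code before exception runs, then except, then all of finally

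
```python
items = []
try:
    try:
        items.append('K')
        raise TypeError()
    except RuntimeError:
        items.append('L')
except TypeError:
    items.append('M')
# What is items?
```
['K', 'M']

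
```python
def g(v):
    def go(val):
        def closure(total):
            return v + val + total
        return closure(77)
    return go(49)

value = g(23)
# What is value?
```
149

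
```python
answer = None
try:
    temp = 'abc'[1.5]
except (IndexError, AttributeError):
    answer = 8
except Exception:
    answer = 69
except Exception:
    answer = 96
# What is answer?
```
69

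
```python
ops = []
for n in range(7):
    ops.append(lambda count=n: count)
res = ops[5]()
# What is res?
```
5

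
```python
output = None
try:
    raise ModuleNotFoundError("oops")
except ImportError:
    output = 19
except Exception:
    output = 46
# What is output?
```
19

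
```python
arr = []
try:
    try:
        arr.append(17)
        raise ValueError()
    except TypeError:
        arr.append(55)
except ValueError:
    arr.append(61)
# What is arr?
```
[17, 61]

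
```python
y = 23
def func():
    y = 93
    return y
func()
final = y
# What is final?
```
23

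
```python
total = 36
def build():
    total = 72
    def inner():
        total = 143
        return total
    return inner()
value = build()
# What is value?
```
143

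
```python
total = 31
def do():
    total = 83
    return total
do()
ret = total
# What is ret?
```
31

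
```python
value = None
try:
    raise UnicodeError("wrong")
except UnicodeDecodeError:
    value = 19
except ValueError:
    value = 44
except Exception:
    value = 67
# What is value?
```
44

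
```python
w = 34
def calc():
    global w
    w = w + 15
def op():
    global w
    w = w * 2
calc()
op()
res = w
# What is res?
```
98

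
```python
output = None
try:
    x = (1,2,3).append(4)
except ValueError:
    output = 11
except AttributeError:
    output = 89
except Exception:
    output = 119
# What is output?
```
89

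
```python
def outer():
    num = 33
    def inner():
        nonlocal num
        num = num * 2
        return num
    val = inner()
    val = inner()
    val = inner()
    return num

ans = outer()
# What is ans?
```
264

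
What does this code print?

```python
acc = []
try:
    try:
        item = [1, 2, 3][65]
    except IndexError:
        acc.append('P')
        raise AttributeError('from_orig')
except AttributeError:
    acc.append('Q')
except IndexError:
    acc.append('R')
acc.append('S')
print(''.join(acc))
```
PQS

AttributeError raised and caught, original IndexError not re-raised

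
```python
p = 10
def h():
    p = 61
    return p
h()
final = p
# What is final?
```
10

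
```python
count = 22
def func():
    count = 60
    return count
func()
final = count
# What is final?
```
22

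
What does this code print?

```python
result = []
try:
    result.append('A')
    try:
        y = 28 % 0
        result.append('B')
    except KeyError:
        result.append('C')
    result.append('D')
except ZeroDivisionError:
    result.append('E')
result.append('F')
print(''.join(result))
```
AEF

Inner handler doesn't match, propagates to outer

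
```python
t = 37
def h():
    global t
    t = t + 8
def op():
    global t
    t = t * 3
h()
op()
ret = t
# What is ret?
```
135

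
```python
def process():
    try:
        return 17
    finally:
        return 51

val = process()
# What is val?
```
51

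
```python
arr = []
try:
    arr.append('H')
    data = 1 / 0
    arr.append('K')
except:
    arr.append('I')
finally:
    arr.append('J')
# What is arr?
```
['H', 'I', 'J']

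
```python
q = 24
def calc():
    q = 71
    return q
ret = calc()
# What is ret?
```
71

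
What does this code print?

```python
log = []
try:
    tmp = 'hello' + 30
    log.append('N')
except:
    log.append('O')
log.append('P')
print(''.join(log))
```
OP

Exception raised in try, caught by bare except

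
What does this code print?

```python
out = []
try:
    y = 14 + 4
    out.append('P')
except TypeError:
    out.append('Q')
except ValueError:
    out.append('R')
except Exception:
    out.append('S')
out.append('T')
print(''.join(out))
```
PT

No exception, try block completes normally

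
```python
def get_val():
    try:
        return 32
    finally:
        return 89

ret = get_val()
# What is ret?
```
89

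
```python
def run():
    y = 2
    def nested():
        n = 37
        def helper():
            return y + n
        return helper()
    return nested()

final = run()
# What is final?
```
39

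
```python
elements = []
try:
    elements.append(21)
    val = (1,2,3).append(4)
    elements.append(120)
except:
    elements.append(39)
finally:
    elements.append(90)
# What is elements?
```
[21, 39, 90]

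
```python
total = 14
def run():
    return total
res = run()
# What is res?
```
14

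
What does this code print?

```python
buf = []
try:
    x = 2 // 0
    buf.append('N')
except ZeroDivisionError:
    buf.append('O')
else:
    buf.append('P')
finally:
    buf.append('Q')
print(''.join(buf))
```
OQ

Exception: except runs, else skipped, finally runs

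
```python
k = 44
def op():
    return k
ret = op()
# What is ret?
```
44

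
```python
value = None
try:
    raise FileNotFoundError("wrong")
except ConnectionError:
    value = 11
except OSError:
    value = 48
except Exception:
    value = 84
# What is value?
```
48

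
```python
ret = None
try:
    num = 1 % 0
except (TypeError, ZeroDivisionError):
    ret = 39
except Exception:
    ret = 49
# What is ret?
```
39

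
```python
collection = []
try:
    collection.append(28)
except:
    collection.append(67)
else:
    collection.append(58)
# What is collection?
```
[28, 58]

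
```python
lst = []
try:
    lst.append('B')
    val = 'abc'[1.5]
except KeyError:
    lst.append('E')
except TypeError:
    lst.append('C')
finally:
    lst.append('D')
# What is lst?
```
['B', 'C', 'D']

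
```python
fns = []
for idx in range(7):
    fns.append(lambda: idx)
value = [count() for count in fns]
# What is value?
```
[6, 6, 6, 6, 6, 6, 6]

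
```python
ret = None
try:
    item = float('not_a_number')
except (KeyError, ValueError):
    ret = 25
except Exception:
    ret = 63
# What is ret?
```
25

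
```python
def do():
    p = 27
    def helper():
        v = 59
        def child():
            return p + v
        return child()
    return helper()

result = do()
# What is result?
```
86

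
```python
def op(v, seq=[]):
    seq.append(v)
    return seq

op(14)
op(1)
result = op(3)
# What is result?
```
[14, 1, 3]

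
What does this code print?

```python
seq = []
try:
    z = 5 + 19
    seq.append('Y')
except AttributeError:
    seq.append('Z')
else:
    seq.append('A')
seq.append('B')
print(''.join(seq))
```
YAB

else block runs when no exception occurs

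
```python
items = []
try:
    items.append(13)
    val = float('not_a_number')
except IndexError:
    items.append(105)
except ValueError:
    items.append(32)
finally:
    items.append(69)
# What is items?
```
[13, 32, 69]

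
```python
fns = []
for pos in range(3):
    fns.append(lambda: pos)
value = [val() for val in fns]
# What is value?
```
[2, 2, 2]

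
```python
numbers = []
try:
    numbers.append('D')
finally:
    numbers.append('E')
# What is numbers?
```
['D', 'E']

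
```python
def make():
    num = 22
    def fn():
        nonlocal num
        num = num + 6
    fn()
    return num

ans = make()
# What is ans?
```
28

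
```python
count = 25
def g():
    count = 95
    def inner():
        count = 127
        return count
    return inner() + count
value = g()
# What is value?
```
222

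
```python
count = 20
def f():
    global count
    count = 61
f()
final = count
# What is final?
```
61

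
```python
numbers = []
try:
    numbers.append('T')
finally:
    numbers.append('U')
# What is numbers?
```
['T', 'U']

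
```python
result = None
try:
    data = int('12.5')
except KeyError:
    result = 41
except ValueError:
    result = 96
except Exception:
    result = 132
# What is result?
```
96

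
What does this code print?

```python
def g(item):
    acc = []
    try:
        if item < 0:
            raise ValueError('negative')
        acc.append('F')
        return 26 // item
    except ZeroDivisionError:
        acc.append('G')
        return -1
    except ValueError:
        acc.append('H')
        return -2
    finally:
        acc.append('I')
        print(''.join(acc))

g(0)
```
FGI

item=0 causes ZeroDivisionError, caught, finally prints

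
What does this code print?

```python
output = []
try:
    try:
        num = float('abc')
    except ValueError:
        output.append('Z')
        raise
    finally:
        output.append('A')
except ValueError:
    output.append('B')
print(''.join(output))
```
ZAB

finally runs before re-raised exception propagates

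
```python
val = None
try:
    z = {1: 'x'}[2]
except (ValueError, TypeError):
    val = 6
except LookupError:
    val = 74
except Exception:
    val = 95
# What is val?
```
74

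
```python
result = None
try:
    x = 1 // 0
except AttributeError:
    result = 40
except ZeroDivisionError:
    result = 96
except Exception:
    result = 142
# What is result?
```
96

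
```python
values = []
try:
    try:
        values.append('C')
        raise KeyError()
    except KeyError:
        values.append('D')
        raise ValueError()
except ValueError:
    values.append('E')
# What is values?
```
['C', 'D', 'E']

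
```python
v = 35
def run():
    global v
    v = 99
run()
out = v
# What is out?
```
99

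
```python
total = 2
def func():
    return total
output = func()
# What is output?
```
2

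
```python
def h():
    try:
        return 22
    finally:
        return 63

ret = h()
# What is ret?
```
63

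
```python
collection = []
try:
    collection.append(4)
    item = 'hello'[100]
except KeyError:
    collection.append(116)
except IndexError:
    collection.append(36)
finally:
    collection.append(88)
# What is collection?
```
[4, 36, 88]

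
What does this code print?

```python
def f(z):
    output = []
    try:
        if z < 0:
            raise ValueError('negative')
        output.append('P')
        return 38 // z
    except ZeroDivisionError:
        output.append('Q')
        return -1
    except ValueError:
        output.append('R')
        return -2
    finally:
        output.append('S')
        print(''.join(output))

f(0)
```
PQS

z=0 causes ZeroDivisionError, caught, finally prints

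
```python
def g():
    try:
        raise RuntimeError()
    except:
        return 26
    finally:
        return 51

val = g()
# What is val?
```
51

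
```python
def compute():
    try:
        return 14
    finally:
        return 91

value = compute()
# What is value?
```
91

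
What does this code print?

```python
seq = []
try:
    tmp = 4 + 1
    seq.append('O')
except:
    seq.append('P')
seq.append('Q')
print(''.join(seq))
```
OQ

No exception, try block completes normally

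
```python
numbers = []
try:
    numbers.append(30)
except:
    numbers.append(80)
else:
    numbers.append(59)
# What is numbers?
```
[30, 59]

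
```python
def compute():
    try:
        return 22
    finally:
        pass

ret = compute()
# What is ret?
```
22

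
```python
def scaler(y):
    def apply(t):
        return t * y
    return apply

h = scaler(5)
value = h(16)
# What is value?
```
80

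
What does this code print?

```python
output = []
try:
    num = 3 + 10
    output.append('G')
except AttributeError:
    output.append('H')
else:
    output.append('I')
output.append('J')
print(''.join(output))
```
GIJ

else block runs when no exception occurs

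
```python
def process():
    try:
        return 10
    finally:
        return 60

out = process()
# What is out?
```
60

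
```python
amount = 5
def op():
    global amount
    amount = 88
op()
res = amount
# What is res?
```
88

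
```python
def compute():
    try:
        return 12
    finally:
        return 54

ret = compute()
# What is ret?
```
54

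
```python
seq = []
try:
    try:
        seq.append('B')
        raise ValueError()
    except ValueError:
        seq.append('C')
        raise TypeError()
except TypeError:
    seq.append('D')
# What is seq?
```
['B', 'C', 'D']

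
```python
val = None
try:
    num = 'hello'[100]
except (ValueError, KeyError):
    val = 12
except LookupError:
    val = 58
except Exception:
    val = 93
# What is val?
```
58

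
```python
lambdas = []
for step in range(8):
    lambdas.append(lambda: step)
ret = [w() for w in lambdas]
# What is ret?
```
[7, 7, 7, 7, 7, 7, 7, 7]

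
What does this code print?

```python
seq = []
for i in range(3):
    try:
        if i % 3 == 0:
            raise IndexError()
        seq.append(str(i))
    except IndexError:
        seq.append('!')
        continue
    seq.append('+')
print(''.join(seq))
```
!1+2+

continue in except skips rest of loop body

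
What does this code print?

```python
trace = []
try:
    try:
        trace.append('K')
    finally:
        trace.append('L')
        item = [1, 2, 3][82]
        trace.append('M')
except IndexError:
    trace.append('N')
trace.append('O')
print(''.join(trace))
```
KLNO

Exception in inner finally caught by outer except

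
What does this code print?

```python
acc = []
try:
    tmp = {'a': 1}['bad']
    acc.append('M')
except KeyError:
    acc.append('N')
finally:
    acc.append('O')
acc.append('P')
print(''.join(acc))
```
NOP

finally always runs, even after exception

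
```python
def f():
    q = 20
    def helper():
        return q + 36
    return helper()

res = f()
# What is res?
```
56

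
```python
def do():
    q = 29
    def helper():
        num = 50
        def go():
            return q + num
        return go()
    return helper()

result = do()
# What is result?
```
79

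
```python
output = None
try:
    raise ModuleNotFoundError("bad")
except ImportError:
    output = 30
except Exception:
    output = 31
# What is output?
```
30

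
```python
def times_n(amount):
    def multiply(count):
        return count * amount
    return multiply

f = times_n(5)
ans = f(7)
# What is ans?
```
35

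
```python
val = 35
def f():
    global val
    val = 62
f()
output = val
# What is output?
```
62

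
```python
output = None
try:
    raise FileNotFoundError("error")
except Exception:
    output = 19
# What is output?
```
19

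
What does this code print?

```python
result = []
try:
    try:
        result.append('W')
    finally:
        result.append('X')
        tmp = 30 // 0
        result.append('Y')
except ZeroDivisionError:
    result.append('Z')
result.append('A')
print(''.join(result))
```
WXZA

Exception in inner finally caught by outer except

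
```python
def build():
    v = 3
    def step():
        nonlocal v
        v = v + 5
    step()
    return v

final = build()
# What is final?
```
8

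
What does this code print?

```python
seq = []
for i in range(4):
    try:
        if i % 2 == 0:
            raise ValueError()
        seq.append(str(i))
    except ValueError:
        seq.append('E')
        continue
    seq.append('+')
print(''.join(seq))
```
E1+E3+

continue in except skips rest of loop body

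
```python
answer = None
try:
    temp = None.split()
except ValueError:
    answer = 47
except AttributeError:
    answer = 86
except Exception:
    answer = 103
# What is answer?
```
86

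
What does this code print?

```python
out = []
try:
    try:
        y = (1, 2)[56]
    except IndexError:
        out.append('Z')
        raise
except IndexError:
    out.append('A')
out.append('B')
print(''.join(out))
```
ZAB

raise without argument re-raises current exception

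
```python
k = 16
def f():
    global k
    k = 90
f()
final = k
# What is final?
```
90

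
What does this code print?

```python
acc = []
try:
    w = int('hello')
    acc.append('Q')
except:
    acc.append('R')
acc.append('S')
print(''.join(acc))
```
RS

Exception raised in try, caught by bare except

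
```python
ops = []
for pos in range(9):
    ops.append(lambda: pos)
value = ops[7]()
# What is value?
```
8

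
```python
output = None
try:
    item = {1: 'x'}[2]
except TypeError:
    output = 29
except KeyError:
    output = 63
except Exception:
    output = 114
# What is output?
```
63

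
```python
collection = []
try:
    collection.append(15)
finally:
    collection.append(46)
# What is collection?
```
[15, 46]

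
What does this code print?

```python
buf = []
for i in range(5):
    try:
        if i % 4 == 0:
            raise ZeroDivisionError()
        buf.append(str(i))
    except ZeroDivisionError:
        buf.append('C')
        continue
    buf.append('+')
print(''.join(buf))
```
C1+2+3+C

continue in except skips rest of loop body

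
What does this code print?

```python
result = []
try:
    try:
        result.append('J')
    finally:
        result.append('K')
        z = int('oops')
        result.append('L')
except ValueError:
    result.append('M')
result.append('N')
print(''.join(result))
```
JKMN

Exception in inner finally caught by outer except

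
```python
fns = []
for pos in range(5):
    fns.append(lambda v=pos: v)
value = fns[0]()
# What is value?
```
0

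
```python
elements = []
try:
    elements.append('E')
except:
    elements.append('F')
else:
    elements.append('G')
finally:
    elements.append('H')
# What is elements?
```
['E', 'G', 'H']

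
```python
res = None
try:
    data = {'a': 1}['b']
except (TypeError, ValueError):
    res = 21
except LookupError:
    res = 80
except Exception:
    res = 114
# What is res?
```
80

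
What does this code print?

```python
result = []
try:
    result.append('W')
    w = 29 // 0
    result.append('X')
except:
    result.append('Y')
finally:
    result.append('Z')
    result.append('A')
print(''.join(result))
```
WYZA

Code before exception runs, then except, then all of finally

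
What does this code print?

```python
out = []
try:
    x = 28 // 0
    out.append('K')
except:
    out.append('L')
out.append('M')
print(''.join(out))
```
LM

Exception raised in try, caught by bare except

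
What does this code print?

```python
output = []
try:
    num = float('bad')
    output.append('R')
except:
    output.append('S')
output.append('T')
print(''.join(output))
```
ST

Exception raised in try, caught by bare except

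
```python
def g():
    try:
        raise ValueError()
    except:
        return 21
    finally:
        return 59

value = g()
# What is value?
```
59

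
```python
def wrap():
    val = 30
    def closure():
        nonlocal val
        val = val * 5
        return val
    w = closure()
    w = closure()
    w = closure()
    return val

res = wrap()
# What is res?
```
3750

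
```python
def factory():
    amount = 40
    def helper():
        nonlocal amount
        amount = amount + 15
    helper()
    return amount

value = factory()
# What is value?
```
55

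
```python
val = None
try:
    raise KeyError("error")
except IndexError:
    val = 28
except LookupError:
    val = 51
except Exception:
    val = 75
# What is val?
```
51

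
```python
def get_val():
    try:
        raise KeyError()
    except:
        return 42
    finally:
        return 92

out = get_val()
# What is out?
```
92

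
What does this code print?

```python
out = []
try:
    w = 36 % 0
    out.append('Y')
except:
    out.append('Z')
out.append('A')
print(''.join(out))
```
ZA

Exception raised in try, caught by bare except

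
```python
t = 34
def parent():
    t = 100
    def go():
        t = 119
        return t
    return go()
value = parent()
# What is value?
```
119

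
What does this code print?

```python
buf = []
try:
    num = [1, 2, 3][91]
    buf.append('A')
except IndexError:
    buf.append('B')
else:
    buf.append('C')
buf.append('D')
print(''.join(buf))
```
BD

else block skipped when exception is caught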